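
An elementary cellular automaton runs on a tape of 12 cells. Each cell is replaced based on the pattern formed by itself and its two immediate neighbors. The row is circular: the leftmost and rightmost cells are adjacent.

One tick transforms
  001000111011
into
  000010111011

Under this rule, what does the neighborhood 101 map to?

0

At position 9 the neighborhood is 101; the next row has 0 there.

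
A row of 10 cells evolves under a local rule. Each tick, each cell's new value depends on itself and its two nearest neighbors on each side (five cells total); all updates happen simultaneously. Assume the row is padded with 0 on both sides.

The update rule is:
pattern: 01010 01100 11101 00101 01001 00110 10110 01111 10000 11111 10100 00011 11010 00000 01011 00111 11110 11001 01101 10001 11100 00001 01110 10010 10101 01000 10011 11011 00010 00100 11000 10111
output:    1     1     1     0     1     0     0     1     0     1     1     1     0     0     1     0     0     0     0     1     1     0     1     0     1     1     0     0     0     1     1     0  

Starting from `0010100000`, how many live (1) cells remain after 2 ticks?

4

0001110000
0010111000
count of 1: 4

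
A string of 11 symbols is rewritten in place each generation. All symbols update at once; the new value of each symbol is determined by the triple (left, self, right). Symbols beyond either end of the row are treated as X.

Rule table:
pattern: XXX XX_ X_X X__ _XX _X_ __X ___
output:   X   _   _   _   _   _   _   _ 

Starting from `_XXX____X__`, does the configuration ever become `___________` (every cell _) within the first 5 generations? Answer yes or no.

__X________
___________
all cells are _ at generation 2

yes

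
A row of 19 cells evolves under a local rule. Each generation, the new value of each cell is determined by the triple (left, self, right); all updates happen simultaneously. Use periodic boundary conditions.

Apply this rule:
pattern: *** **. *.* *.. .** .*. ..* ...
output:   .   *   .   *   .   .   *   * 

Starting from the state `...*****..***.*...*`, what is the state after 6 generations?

***....***..*..***.
..*****..***.**..*.
**....***..*..***.*
.*****..***.**..*..
*....***..*..***.**
*****..***.**..*...

*****..***.**..*...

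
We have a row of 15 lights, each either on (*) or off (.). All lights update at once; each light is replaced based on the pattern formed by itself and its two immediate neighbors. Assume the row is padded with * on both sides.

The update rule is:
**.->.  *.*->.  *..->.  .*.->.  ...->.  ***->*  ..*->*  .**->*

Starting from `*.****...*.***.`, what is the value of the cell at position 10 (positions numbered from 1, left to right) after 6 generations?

..***...*..**..
.***...*..**..*
.**...*..**..**
.*...*..**..***
....*..**..****
...*..**..*****
position 10 holds .

.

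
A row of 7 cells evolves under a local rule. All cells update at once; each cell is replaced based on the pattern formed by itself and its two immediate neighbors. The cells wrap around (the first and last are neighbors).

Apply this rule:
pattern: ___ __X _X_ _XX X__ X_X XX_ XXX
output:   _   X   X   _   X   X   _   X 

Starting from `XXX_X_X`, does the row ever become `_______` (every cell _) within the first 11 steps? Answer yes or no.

step 1: XX_XXX_
step 2: __X_X_X
step 3: XXXXXXX
step 4: XXXXXXX  (fixed point — unchanged through step 11)
step 11 is XXXXXXX, still not uniform _

no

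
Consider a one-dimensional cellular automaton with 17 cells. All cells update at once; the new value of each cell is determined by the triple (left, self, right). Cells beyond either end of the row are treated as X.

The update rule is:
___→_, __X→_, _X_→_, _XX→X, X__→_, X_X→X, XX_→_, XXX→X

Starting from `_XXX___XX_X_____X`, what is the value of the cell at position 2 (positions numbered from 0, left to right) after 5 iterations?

_

XXX____X_X______X
XX______X_______X
X_______________X
________________X
________________X
position 2 holds _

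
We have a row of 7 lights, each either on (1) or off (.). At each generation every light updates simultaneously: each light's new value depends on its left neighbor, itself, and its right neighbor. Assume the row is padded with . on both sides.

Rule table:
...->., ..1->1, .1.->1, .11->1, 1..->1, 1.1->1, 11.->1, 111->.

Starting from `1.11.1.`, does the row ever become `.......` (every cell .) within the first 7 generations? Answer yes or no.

generation 1: 1111111
generation 2: 1.....1
generation 3: 11...11
generation 4: 111.111
generation 5: 1.111.1
generation 6: 111.111  (repeats generation 4; period 2)
generation 7: 1.111.1
generation 7 is 1.111.1, still not uniform .

no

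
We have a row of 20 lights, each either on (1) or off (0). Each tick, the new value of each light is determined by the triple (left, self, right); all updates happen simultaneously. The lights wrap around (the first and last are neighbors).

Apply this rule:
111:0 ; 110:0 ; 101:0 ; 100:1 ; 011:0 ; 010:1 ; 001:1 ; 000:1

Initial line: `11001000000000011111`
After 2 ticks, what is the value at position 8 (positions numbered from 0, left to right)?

0

00111111111111100000
11000000000000011111
position 8 holds 0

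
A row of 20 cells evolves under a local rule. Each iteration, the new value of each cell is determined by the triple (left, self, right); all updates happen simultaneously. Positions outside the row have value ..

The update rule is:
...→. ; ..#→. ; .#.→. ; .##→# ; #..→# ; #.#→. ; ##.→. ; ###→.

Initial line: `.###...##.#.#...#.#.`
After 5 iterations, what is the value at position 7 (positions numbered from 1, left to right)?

.

iteration 1: .#..#..#.....#.....#
iteration 2: ..#..#..#.....#.....
iteration 3: ...#..#..#.....#....
iteration 4: ....#..#..#.....#...
iteration 5: .....#..#..#.....#..
position 7 holds .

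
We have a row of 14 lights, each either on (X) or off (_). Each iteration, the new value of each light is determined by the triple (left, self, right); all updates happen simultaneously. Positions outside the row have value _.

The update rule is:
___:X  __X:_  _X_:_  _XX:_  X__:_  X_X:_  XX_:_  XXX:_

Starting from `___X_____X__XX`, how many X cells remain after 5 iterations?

5

XX___XXX______
___X_____XXXXX
XX___XXX______  (repeats iteration 1; period 2)
iteration 5: XX___XXX______
count of X: 5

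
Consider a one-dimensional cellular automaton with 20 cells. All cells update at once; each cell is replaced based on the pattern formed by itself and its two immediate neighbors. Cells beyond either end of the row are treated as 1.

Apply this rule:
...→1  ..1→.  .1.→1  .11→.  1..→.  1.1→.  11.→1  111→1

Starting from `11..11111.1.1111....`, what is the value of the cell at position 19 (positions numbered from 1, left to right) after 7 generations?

11...1111.1..111.11.
11.1..111.1...11..1.
11.1...11.1.1..1..1.
11.1.1..1.1.1..1..1.
11.1.1..1.1.1..1..1.  (fixed point — unchanged through generation 7)
position 19 holds 1

1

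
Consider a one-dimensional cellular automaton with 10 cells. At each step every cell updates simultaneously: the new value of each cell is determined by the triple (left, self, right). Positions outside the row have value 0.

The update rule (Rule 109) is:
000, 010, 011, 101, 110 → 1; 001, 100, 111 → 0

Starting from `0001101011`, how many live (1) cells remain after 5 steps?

step 1: 1101111111
step 2: 1111000001
step 3: 1001011101
step 4: 1001110111
step 5: 1001011101
count of 1: 6

6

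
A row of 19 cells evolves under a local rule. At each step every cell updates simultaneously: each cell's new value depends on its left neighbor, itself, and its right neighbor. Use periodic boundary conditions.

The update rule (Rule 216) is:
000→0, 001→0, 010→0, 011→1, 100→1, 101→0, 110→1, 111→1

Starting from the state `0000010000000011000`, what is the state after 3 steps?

0000000010000011111

0000001000000011100
0000000100000011110
0000000010000011111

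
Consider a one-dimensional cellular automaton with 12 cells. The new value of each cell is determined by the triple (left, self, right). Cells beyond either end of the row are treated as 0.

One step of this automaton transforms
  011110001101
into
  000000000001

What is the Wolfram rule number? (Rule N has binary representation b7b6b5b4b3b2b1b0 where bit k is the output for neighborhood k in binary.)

4

position 2: 111 → 0  (bit 7 = 0)
position 4: 110 → 0  (bit 6 = 0)
position 10: 101 → 0  (bit 5 = 0)
position 5: 100 → 0  (bit 4 = 0)
position 1: 011 → 0  (bit 3 = 0)
position 11: 010 → 1  (bit 2 = 1)
position 0: 001 → 0  (bit 1 = 0)
position 6: 000 → 0  (bit 0 = 0)
bits b7..b0 = 00000100 = 4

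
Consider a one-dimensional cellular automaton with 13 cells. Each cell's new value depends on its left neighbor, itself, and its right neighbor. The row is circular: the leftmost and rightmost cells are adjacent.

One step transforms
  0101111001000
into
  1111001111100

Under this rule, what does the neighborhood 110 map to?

1

At position 6 the neighborhood is 110; the next row has 1 there.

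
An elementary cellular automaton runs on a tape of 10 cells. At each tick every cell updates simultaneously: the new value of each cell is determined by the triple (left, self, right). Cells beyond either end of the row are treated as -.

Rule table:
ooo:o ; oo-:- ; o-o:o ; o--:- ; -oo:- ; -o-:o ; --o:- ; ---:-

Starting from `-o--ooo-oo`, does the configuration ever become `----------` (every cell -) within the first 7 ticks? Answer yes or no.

-o---o-o--
-o---ooo--
-o----o---
-o----o---  (fixed point — unchanged through tick 7)
tick 7 is -o----o---, still not uniform -

no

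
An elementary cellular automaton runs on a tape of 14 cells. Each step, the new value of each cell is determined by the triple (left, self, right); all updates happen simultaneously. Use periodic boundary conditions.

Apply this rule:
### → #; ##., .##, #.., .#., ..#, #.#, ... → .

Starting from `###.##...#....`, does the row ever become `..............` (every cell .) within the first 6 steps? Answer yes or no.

.#............
..............
all cells are . at step 2

yes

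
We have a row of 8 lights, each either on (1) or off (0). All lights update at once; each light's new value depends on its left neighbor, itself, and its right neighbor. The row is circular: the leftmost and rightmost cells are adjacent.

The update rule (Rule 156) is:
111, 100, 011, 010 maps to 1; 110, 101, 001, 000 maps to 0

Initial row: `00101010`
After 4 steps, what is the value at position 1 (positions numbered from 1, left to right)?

1

step 1: 00101011
step 2: 10101010
step 3: 10101010  (fixed point — unchanged through step 4)
position 1 holds 1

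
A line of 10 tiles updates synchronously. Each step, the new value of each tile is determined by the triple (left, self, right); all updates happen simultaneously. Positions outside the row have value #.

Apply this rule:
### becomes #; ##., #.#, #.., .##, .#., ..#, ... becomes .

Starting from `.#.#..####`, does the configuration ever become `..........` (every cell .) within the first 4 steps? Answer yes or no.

yes

.......###
........##
.........#
..........
all cells are . at step 4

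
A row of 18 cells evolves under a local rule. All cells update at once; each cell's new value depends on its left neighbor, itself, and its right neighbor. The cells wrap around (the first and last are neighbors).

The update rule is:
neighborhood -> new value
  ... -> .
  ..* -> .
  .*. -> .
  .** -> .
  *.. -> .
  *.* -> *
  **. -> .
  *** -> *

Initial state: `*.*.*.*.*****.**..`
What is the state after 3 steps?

...*.*.*.*.*......

.*.*.*.*.***.*....
..*.*.*.*.*.*.....
...*.*.*.*.*......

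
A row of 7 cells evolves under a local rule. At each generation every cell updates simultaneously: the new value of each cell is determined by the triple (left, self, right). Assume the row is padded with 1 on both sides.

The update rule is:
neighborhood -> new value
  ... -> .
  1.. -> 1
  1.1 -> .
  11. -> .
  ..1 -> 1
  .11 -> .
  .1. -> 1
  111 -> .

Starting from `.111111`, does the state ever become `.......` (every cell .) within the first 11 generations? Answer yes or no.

generation 1: .......
all cells are . at generation 1

yes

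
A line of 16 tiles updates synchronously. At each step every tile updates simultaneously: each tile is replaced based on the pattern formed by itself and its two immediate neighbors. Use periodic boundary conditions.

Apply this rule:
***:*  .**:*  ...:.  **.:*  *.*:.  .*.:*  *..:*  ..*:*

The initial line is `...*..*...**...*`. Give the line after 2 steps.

*.******.****.**

*.******.****.**
*.******.****.**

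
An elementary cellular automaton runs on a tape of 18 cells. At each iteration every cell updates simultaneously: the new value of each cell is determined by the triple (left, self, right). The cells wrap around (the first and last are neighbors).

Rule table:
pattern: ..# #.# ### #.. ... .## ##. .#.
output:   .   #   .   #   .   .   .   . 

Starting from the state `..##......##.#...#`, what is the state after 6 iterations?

iteration 1: #...#.......#.#...
iteration 2: .#...#.......#.#..
iteration 3: ..#...#.......#.#.
iteration 4: ...#...#.......#.#
iteration 5: #...#...#.......#.
iteration 6: .#...#...#.......#

.#...#...#.......#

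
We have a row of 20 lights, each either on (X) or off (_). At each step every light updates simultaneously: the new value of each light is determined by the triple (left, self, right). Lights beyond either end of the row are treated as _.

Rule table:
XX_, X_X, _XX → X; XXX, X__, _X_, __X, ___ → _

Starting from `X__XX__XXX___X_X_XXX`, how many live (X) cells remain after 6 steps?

2

step 1: ___XX__X_X____X_XX_X
step 2: ___XX___X______XXXX_
step 3: ___XX__________X__X_
step 4: ___XX_______________
step 5: ___XX_______________  (fixed point — unchanged through step 6)
count of X: 2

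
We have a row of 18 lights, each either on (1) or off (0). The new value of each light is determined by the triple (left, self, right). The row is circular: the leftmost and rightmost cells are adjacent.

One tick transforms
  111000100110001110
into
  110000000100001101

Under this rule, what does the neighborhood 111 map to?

At position 1 the neighborhood is 111; the next row has 1 there.

1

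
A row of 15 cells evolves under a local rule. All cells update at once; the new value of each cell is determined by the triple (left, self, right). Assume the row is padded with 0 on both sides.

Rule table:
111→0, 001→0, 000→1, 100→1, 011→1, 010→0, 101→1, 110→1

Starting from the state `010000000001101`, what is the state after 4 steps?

001100011011001

001111111101110
101000000111011
010111110101111
001100011011001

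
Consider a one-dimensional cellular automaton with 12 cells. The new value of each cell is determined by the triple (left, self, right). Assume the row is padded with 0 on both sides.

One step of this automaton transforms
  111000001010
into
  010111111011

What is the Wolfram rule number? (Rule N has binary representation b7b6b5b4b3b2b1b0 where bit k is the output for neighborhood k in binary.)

151

position 1: 111 → 1  (bit 7 = 1)
position 2: 110 → 0  (bit 6 = 0)
position 9: 101 → 0  (bit 5 = 0)
position 3: 100 → 1  (bit 4 = 1)
position 0: 011 → 0  (bit 3 = 0)
position 8: 010 → 1  (bit 2 = 1)
position 7: 001 → 1  (bit 1 = 1)
position 4: 000 → 1  (bit 0 = 1)
bits b7..b0 = 10010111 = 151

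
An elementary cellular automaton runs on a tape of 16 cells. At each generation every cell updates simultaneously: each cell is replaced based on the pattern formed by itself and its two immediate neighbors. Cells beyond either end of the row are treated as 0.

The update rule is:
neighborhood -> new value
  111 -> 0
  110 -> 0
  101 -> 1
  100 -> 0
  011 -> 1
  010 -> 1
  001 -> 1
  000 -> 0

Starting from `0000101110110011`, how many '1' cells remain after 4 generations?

6

0001111001100110
0011000011001100
0110000110011000
1100001100110000
count of 1: 6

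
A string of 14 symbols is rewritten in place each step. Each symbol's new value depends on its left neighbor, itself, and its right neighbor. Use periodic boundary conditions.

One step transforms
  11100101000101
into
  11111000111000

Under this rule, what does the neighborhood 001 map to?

1

At position 4 the neighborhood is 001; the next row has 1 there.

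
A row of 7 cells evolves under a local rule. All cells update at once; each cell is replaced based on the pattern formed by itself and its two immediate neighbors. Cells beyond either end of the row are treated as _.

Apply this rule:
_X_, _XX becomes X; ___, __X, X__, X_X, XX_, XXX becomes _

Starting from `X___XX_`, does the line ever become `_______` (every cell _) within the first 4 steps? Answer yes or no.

no

X___X__
X___X__  (fixed point — unchanged through step 4)
step 4 is X___X__, still not uniform _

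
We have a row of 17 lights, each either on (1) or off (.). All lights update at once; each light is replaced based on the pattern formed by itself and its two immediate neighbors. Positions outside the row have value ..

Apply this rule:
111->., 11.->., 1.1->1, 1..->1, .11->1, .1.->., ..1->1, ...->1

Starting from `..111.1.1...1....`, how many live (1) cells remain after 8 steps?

10

111..1.1.111.1111
1..11.1.11..11...
.111.1.11.111.111
11..1.11.11..11..
1.11.11.11.111.11
.11.11.11.11..11.
11.11.11.11.111.1
1.11.11.11.11..1.
count of 1: 10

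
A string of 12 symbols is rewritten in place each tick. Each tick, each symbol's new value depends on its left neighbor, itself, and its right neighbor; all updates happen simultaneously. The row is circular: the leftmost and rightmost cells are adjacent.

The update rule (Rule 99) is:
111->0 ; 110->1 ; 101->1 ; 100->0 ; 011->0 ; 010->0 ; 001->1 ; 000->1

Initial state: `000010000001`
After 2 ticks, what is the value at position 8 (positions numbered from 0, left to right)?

011100111110
100101000010
position 8 holds 0

0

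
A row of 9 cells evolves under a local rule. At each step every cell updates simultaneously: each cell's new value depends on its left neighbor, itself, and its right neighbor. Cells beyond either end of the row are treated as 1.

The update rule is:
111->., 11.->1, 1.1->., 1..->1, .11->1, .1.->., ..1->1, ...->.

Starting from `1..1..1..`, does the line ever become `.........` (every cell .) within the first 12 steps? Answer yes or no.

no

111.11.11
..1.11.1.
11..11...
.111111.1
.1....1.1
..1..1..1
11.11.111
.1.11.1..
...11..11
1.111111.
1.1....1.
1..1..1..
step 12 is 1..1..1.., still not uniform .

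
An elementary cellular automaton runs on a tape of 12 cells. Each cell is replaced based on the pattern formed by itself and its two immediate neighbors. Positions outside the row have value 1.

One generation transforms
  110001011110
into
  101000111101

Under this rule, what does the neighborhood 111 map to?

1

At position 0 the neighborhood is 111; the next row has 1 there.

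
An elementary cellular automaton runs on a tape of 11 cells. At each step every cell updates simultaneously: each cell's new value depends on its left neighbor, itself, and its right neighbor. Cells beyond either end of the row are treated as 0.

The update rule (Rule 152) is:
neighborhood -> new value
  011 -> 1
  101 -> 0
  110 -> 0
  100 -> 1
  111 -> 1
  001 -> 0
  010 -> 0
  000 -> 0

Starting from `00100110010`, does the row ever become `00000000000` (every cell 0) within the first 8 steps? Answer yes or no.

yes

step 1: 00010101001
step 2: 00000000100
step 3: 00000000010
step 4: 00000000001
step 5: 00000000000
all cells are 0 at step 5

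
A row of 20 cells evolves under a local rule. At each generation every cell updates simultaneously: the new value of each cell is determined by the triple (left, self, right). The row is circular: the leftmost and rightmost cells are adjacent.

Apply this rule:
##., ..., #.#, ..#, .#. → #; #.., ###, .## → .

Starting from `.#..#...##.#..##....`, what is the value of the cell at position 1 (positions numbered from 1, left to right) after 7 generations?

#

##.##.##.###.#.#.###
.##.##.##..######...
#.##.##.#.#.....#.##
##.##.#####.######..
.##.##....##.....#.#
#.##.#.###.#.#######
##.####..####.......
position 1 holds #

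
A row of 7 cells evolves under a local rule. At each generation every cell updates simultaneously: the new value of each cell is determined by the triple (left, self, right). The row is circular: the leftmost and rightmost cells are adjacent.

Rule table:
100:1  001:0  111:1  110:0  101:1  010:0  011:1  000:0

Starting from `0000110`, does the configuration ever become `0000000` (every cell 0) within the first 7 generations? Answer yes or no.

no

0000101
1000010
0100001
1010000
0101000
0010100
0001010
generation 7 is 0001010, still not uniform 0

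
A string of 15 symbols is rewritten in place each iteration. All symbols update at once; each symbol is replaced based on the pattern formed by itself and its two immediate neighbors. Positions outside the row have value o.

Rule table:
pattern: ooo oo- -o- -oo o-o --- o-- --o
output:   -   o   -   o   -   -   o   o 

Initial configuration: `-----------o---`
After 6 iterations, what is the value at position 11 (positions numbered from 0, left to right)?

o

o---------o-o-o
oo-------o----o
-oo-----o-o--oo
-ooo---o---ooo-
-o-oo-o-o-oo-o-
---oo-----oo---
position 11 holds o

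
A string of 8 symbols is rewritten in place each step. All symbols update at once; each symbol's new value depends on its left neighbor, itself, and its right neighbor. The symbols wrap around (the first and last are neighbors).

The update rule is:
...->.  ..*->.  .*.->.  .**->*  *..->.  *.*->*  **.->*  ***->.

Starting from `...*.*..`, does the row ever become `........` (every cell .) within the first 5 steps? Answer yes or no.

yes

step 1: ....*...
step 2: ........
all cells are . at step 2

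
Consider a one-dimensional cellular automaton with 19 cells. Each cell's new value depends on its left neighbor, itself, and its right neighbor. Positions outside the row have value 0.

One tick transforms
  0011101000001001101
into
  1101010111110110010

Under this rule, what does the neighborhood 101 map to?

At position 5 the neighborhood is 101; the next row has 1 there.

1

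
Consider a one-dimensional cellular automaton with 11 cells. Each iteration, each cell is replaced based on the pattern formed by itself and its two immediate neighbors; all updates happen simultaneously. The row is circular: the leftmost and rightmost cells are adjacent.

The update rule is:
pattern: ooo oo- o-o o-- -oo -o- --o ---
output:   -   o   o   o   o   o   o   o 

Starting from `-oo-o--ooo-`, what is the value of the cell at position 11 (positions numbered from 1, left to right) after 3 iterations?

iteration 1: oooooooo-oo
iteration 2: -------ooo-
iteration 3: oooooooo-oo
position 11 holds o

o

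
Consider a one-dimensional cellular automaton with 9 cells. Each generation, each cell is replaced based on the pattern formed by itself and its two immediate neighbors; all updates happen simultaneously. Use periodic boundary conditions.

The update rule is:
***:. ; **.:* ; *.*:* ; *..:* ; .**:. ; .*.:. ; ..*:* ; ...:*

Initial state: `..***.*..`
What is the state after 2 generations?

.***.**..

generation 1: **..**.**
generation 2: .***.**..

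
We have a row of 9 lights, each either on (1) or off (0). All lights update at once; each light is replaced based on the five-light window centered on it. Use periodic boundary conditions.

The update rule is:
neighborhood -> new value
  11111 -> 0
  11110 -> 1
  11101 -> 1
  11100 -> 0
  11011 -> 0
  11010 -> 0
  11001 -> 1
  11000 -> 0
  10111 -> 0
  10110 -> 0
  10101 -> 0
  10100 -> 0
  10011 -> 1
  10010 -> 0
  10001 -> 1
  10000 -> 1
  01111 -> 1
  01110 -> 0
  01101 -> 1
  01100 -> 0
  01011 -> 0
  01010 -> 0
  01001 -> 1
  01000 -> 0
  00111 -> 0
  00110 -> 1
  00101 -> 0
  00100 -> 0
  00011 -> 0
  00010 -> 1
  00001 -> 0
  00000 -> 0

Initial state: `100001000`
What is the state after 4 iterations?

110010100

001010011
100001110
001000010
110010100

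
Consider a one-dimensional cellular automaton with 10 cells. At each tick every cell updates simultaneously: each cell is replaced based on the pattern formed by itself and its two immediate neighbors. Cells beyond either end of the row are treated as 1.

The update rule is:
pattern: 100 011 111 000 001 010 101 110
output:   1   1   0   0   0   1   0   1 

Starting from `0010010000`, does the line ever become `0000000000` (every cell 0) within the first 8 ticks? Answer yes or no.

1011011000
1011011100
1011010110
1011010110  (fixed point — unchanged through tick 8)
tick 8 is 1011010110, still not uniform 0

no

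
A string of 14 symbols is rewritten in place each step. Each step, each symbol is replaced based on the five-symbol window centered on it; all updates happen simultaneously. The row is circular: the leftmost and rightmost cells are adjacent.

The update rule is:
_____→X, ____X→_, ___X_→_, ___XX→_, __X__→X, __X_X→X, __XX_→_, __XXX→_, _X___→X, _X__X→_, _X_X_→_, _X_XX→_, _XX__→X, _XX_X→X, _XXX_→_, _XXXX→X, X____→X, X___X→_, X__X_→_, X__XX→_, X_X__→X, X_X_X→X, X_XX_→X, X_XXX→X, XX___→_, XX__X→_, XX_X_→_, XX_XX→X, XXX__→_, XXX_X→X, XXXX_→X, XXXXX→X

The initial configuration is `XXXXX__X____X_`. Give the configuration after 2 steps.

XXX_________X_

step 1: XXXX___XXX__X_
step 2: XXX_________X_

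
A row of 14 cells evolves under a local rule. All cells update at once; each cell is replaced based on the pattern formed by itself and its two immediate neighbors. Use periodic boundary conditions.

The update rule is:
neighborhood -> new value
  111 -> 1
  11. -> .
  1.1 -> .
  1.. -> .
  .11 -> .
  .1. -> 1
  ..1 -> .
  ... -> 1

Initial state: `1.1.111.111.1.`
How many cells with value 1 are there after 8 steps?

6

1.1..1...1..1.
1.1..1.1.1..1.
1.1..1.1.1..1.  (fixed point — unchanged through step 8)
count of 1: 6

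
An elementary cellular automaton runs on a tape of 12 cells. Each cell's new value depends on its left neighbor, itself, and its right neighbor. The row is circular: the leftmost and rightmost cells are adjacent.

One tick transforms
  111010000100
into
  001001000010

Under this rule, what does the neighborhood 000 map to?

At position 6 the neighborhood is 000; the next row has 0 there.

0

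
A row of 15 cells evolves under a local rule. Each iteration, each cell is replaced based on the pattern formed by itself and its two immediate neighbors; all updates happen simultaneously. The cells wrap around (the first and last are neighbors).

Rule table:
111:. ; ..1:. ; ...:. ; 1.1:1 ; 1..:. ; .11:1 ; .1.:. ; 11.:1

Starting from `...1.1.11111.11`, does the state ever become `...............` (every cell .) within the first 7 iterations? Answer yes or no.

iteration 1: ....1.11...1111
iteration 2: .....111...1..1
iteration 3: .....1.1.......
iteration 4: ......1........
iteration 5: ...............
all cells are . at iteration 5

yes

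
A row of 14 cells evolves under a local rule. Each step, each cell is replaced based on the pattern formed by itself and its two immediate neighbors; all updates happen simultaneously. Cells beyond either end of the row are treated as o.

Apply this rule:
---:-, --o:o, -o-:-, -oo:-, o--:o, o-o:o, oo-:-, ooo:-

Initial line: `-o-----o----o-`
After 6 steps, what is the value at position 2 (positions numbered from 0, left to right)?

o-o---o-o--o-o
-o-o-o-o-oo-o-
o-o-o-o-o--o-o
-o-o-o-o-oo-o-  (repeats step 2; period 2)
step 6: -o-o-o-o-oo-o-
position 2 holds -

-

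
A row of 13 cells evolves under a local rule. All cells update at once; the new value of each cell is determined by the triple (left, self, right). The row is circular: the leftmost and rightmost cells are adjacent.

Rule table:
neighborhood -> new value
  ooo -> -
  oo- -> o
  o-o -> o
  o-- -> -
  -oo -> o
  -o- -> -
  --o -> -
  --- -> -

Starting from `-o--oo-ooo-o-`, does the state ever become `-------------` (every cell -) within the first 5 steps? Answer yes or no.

----oooo-oo--
----o--oooo--
-------o--o--
-------------
all cells are - at step 4

yes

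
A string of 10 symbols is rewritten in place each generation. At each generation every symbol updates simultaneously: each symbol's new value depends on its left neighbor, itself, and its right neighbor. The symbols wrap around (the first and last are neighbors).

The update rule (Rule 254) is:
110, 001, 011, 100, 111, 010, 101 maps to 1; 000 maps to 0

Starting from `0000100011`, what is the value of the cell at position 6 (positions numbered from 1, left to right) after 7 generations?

generation 1: 1001110111
generation 2: 1111111111
generation 3: 1111111111  (fixed point — unchanged through generation 7)
position 6 holds 1

1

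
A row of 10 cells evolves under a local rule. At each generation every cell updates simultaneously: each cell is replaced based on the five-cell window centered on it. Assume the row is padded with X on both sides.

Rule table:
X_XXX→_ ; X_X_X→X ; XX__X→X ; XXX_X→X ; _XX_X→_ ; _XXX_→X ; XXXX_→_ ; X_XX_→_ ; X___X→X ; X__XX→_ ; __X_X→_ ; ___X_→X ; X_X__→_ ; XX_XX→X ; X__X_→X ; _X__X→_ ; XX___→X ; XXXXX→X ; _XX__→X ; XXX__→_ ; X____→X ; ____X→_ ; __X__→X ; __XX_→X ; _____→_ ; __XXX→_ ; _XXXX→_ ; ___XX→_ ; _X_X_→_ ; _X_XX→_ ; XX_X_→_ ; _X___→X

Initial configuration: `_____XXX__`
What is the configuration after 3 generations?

XX____X_X_
__XX_X__X_
X_X____X__

X_X____X__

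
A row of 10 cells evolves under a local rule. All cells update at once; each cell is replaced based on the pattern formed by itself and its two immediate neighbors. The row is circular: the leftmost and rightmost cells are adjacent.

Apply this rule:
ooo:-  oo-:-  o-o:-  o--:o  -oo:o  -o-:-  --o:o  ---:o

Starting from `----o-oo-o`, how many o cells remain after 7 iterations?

5

iteration 1: oooo--o---
iteration 2: o---oo-ooo
iteration 3: -oooo--o--
iteration 4: oo---oo-oo
iteration 5: --oooo--o-
iteration 6: ooo---oo-o
iteration 7: ---oooo--o
count of o: 5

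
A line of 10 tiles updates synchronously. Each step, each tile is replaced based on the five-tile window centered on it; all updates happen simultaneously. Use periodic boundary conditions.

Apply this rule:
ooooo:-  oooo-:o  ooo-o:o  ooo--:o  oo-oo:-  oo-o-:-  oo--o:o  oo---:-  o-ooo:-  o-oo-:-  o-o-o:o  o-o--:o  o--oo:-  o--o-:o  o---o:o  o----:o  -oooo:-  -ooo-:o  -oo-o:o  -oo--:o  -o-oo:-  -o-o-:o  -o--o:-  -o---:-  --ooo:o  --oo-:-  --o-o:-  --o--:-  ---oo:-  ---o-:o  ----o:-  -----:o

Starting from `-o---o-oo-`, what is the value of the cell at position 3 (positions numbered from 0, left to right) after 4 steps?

o

o--oo---oo
oo--o-o-oo
oooo-oo---
o-oo--o-o-
position 3 holds o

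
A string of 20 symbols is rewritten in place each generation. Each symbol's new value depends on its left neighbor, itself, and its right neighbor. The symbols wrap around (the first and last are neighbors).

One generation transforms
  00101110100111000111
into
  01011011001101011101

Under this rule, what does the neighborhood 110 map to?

1

At position 6 the neighborhood is 110; the next row has 1 there.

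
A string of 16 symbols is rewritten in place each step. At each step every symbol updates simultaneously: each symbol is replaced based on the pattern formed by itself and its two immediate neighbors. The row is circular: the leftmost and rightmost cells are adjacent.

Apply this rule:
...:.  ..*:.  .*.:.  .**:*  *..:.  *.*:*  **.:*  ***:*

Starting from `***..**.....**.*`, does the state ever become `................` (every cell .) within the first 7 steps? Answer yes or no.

no

***..**.....****
***..**.....****  (fixed point — unchanged through step 7)
step 7 is ***..**.....****, still not uniform .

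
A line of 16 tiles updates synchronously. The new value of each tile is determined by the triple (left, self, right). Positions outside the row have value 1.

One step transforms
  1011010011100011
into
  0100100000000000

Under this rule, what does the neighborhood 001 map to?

At position 7 the neighborhood is 001; the next row has 0 there.

0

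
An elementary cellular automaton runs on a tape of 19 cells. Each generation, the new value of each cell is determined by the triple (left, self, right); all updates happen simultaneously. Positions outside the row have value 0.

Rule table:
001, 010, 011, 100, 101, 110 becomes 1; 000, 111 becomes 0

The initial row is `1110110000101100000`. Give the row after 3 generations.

generation 1: 1011111001111110000
generation 2: 1110001111000011000
generation 3: 1011011001100111100

1011011001100111100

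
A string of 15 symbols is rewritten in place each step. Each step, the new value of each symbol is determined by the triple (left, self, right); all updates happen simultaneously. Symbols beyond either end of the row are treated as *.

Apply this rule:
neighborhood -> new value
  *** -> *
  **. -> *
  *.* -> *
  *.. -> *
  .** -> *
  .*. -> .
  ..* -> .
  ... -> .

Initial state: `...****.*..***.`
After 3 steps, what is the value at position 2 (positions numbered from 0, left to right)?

*..*****.*.****
**.******.*****
***************
position 2 holds *

*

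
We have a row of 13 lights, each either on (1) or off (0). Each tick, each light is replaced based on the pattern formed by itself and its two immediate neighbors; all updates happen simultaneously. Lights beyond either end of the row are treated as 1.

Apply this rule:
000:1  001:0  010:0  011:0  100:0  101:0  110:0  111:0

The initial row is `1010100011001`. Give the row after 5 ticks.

0000001000000

tick 1: 0000001000000
tick 2: 0111100011110
tick 3: 0000001000000  (repeats tick 1; period 2)
tick 5: 0000001000000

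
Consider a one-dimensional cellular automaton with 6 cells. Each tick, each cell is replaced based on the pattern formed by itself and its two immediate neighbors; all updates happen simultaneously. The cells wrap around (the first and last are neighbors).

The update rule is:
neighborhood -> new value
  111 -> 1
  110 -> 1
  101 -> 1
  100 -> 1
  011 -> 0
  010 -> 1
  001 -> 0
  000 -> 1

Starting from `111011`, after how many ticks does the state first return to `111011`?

6

111101
111110
011111
101111
110111
111011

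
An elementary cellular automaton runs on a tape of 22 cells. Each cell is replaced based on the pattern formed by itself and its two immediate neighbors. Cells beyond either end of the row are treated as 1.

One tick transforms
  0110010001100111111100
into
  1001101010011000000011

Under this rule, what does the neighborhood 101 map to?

At position 0 the neighborhood is 101; the next row has 1 there.

1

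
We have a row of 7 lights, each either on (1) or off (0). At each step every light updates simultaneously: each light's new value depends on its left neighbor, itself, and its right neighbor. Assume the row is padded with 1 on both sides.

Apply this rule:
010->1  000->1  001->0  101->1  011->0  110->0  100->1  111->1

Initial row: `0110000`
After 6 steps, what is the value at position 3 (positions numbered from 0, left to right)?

1

1001110
0100101
1110110
1101001
1011100
0101010
position 3 holds 1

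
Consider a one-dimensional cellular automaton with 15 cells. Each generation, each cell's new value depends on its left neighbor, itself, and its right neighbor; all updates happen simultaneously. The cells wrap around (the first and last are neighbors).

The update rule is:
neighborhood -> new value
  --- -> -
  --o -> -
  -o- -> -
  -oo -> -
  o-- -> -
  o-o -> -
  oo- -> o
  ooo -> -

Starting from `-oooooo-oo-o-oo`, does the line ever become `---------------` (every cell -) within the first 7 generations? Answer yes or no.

yes

------o--o----o
---------------
all cells are - at generation 2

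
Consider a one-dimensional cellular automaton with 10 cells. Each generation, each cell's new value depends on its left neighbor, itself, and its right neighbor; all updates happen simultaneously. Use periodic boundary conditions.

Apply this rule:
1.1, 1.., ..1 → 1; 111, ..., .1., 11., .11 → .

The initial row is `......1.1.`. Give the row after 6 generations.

1.1.1.1.1.

generation 1: .....1.1.1
generation 2: 1...1.1.1.
generation 3: .1.1.1.1.1
generation 4: 1.1.1.1.1.
generation 5: .1.1.1.1.1  (repeats generation 3; period 2)
generation 6: 1.1.1.1.1.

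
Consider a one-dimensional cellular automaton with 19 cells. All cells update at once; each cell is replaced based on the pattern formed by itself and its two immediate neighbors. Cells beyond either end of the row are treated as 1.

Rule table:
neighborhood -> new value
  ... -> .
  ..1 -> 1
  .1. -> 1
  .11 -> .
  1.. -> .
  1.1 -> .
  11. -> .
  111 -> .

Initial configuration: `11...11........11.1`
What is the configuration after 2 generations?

...11........11...1

generation 1: ....1.........1....
generation 2: ...11........11...1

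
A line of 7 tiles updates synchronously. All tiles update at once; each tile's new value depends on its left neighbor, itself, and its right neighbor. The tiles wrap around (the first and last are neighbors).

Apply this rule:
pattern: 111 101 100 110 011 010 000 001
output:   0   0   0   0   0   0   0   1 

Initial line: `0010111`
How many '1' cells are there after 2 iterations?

1

iteration 1: 0100000
iteration 2: 1000000
count of 1: 1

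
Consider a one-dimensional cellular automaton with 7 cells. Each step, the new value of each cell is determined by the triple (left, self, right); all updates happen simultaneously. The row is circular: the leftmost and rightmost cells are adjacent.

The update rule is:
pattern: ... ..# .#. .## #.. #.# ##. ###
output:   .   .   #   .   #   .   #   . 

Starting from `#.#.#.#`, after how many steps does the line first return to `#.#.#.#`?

14

#.#.#..
#.#.##.
#.#..#.
#.##.#.
#..#.#.
##.#.#.
.#.#.#.
.#.#.##
.#.#..#
.#.##.#
.#..#.#
.##.#.#
..#.#.#
#.#.#.#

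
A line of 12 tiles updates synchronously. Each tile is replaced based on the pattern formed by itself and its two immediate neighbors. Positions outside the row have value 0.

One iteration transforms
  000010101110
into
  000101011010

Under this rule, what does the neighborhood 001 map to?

1

At position 3 the neighborhood is 001; the next row has 1 there.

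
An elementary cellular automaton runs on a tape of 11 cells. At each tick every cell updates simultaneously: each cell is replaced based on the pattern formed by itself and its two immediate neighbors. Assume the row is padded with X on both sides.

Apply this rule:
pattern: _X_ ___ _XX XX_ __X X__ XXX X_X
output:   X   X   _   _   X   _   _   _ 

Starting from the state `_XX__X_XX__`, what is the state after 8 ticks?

_XXXXXX___X

____XX____X
_XXX___XXX_
_____XX____
_XXXX___XXX
______XX___
_XXXXX___XX
_______XX__
_XXXXXX___X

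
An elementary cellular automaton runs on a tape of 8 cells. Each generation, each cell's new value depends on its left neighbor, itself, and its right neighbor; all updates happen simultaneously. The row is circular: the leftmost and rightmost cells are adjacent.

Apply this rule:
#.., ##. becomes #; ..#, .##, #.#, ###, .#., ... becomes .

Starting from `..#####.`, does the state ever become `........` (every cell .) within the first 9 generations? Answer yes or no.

generation 1: ......##
generation 2: #......#
generation 3: ##......
generation 4: .##.....
generation 5: ..##....
generation 6: ...##...
generation 7: ....##..
generation 8: .....##.
generation 9: ......##
generation 9 is ......##, still not uniform .

no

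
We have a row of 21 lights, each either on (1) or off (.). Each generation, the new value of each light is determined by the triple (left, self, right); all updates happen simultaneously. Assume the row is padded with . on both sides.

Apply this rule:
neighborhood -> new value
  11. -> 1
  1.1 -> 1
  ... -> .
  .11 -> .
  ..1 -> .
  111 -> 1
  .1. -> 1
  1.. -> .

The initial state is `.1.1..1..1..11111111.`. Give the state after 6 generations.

...1..1..1........11.

generation 1: .111..1..1...1111111.
generation 2: ..11..1..1....111111.
generation 3: ...1..1..1.....11111.
generation 4: ...1..1..1......1111.
generation 5: ...1..1..1.......111.
generation 6: ...1..1..1........11.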